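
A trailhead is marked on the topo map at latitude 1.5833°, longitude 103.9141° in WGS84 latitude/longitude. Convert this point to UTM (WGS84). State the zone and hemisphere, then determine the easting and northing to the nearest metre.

Longitude 103.9141° lies in the 6° band [102°, 108°), giving zone 48; latitude is north of the equator, so 48N.
Zone 48 central meridian λ₀ = 6×48 − 183 = 105°; Δλ = -1.0859°.
Transverse Mercator on WGS84 with k₀ = 0.9996 gives E = 379205.073 m, N = 175034.300 m.

Zone 48N: E 379205 m, N 175034 m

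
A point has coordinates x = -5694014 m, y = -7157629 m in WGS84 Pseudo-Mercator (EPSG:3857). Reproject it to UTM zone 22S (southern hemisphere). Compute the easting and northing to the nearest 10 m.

E 490140 m, N 4023830 m

Web Mercator inverse (R = 6378137 m) → φ = -53.93380126°, λ = -51.15019804°.
UTM 22S forward: E = 490138.977 m, N = 4023833.153 m.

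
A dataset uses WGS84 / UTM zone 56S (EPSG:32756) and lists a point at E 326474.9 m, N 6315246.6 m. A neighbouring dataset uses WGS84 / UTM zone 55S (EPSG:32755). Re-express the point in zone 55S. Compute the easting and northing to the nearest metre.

E 885289 m, N 6309154 m

UTM 56S → geographic: φ = -33.28789987°, λ = 151.13649998°.
UTM 55S (λ₀ = 147°) forward: E = 885288.734 m, N = 6309154.285 m.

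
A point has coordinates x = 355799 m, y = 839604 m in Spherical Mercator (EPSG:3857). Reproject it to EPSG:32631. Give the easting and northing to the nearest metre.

Web Mercator inverse (R = 6378137 m) → φ = 7.52060217°, λ = 3.19619680°.
UTM 31N forward: E = 521645.274 m, N = 831305.132 m.

E 521645 m, N 831305 m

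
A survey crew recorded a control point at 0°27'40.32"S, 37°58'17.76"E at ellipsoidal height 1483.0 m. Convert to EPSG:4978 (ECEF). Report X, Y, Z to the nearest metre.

WGS84: a = 6378137 m, e² = 0.006694380; N(φ) = a/√(1−e²sin²φ) = 6378138.383 m.
X = (N+h)·cosφ·cosλ = 5028993.559 m; Y = (N+h)·cosφ·sinλ = 3925067.612 m; Z = (N(1−e²)+h)·sinφ = -51008.254 m.

X 5028994 m, Y 3925068 m, Z -51008 m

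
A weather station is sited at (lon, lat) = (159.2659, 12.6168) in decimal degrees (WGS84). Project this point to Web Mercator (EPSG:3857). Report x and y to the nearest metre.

Web Mercator is spherical with R = a = 6378137 m.
x = R·λ = 6378137 × 2.779714341 = 17729398.889 m.
y = R·ln tan(π/4 + φ/2) = 6378137 × 0.222006208 = 1415986.011 m.

x 17729399 m, y 1415986 m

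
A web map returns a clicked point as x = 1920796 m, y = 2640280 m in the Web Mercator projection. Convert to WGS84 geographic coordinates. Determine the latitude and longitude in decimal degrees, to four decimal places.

R = 6378137 m. λ = x/R = 17.25480404°.
φ = 2·arctan(exp(y/R)) − 90° = 2·arctan(1.51279) − 90° = 23.06829620°.

lat 23.0683°, lon 17.2548°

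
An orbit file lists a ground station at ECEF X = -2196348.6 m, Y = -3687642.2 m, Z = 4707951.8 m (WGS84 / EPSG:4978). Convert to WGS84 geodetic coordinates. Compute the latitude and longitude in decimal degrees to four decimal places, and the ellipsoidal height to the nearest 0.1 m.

λ = atan2(Y, X) = -120.77790071°; p = √(X²+Y²) = 4292161.7 m.
Bowring's method on WGS84 (a = 6378137 m, b = 6356752.314 m) gives φ = 47.83649998°, h = 4396.861 m.

lat 47.8365°, lon -120.7779°, h 4396.9 m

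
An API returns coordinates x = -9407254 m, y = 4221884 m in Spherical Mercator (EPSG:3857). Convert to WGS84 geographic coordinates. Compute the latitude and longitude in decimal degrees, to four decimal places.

R = 6378137 m. λ = x/R = -84.50680050°.
φ = 2·arctan(exp(y/R)) − 90° = 2·arctan(1.93853) − 90° = 35.42570281°.

lat 35.4257°, lon -84.5068°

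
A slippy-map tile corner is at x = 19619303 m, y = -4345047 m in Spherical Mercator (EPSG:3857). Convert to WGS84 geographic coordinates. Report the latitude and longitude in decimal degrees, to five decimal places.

R = 6378137 m. λ = x/R = 176.24319749°.
φ = 2·arctan(exp(y/R)) − 90° = 2·arctan(0.50599) − 90° = -36.32220257°.

lat -36.32220°, lon 176.24320°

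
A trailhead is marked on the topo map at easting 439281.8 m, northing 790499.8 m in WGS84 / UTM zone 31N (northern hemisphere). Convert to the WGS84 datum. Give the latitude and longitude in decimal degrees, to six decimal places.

lat 7.151200°, lon 2.450100°

Zone 31N: λ₀ = 3°, k₀ = 0.9996, false easting 500000 m.
Meridian distance M = (N − FN)/k₀ = 790816.1 m.
Inverse transverse Mercator on WGS84 gives φ = 7.15119974°, λ = 2.45009972°.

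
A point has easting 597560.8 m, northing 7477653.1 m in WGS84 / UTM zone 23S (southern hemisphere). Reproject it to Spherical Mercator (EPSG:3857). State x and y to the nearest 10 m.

Unproject from UTM 23S (λ₀ = -45°) → φ = -22.80589970°, λ = -44.04940026°.
Web Mercator (R = 6378137 m): x = -4903556.806 m, y = -2608562.306 m.

x -4903560 m, y -2608560 m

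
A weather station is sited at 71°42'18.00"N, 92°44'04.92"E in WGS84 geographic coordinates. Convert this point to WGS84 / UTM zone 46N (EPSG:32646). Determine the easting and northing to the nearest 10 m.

Zone 46 central meridian λ₀ = 6×46 − 183 = 93°; Δλ = -0.2653°.
Transverse Mercator on WGS84 with k₀ = 0.9996 gives E = 490704.934 m, N = 7956048.666 m.

E 490700 m, N 7956050 m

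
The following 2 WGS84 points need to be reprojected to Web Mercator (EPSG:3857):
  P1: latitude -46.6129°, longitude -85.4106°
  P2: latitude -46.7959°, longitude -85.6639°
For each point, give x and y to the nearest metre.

Web Mercator: x = R·λ, y = R·ln tan(π/4+φ/2), R = 6378137 m.
P1 (-46.6129°, -85.4106°) → (-9507864.5003, -5879116.813) m.
P2 (-46.7959°, -85.6639°) → (-9536061.727, -5908823.156) m.

P1: x -9507865 m, y -5879117 m; P2: x -9536062 m, y -5908823 m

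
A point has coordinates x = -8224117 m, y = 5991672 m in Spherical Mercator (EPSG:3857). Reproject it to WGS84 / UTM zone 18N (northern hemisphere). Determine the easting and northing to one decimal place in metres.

E 584779.0 m, N 5239445.9 m

Web Mercator inverse (R = 6378137 m) → φ = 47.30299764°, λ = -73.87849999°.
UTM 18N forward: E = 584779.042 m, N = 5239445.880 m.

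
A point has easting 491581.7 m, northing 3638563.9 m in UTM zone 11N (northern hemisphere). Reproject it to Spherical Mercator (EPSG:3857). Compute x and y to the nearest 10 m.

x -13034400 m, y 3880080 m

Unproject from UTM 11N (λ₀ = -117°) → φ = 32.88519989°, λ = -117.09000003°.
Web Mercator (R = 6378137 m): x = -13034399.180 m, y = 3880076.064 m.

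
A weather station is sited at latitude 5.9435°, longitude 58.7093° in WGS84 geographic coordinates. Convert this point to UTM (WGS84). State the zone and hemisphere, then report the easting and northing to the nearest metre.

Longitude 58.7093° lies in the 6° band [54°, 60°), giving zone 40; latitude is north of the equator, so 40N.
Zone 40 central meridian λ₀ = 6×40 − 183 = 57°; Δλ = +1.7093°.
Transverse Mercator on WGS84 with k₀ = 0.9996 gives E = 689214.302 m, N = 657251.260 m.

Zone 40N: E 689214 m, N 657251 m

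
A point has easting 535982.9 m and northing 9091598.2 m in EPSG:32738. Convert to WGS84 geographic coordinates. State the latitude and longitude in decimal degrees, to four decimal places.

lat -8.2179°, lon 45.3267°

Zone 38S: λ₀ = 45°, k₀ = 0.9996, false easting 500000 m, false northing 10000000 m.
Meridian distance M = (N − FN)/k₀ = -908765.3 m.
Inverse transverse Mercator on WGS84 gives φ = -8.21789977°, λ = 45.32670011°.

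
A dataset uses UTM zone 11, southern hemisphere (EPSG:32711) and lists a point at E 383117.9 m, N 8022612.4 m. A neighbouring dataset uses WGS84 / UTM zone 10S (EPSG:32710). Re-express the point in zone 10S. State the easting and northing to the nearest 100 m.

UTM 11S → geographic: φ = -17.88119986°, λ = -118.10330008°.
UTM 10S (λ₀ = -123°) forward: E = 1019239.986 m, N = 8016133.404 m.

E 1019200 m, N 8016100 m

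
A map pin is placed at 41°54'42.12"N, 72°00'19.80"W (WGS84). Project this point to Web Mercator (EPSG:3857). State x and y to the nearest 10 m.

Web Mercator is spherical with R = a = 6378137 m.
x = R·λ = 6378137 × -1.256733055 = -8015615.594 m.
y = R·ln tan(π/4 + φ/2) = 6378137 × 0.807094877 = 5147761.696 m.

x -8015620 m, y 5147760 m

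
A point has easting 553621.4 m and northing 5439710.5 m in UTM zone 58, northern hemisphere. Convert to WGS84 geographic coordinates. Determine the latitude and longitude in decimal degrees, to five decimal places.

lat 49.10790°, lon 165.73470°

Zone 58N: λ₀ = 165°, k₀ = 0.9996, false easting 500000 m.
Meridian distance M = (N − FN)/k₀ = 5441887.3 m.
Inverse transverse Mercator on WGS84 gives φ = 49.10789983°, λ = 165.73469961°.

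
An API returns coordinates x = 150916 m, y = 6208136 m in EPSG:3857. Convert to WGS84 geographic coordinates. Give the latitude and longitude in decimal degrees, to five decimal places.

lat 48.60520°, lon 1.35570°

R = 6378137 m. λ = x/R = 1.35570149°.
φ = 2·arctan(exp(y/R)) − 90° = 2·arctan(2.64679) − 90° = 48.60520192°.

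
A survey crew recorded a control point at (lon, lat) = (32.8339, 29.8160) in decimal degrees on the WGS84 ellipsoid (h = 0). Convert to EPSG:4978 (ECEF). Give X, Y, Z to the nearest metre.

WGS84: a = 6378137 m, e² = 0.006694380; N(φ) = a/√(1−e²sin²φ) = 6383421.505 m.
X = (N+h)·cosφ·cosλ = 4653640.447 m; Y = (N+h)·cosφ·sinλ = 3002965.059 m; Z = (N(1−e²)+h)·sinφ = 3152693.447 m.

X 4653640 m, Y 3002965 m, Z 3152693 m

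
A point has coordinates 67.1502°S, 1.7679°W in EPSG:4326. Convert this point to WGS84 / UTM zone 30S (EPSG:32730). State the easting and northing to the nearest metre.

E 553388 m, N 2551347 m

Zone 30 central meridian λ₀ = 6×30 − 183 = -3°; Δλ = +1.2321°.
Transverse Mercator on WGS84 with k₀ = 0.9996 gives E = 553388.055 m, N = 2551346.847 m.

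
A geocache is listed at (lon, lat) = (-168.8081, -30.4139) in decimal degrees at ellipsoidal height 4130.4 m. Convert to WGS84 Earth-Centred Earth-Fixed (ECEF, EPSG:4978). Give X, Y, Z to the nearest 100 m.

WGS84: a = 6378137 m, e² = 0.006694380; N(φ) = a/√(1−e²sin²φ) = 6383615.372 m.
X = (N+h)·cosφ·cosλ = -5403971.930 m; Y = (N+h)·cosφ·sinλ = -1069221.358 m; Z = (N(1−e²)+h)·sinφ = -3212117.592 m.

X -5404000 m, Y -1069200 m, Z -3212100 m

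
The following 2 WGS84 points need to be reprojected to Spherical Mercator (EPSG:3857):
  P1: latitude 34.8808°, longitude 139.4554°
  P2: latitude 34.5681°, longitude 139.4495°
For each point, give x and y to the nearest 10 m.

P1: x 15524100 m, y 4147690 m; P2: x 15523450 m, y 4105340 m

Web Mercator: x = R·λ, y = R·ln tan(π/4+φ/2), R = 6378137 m.
P1 (34.8808°, 139.4554°) → (15524104.116, 4147694.116) m.
P2 (34.5681°, 139.4495°) → (15523447.331, 4105341.463) m.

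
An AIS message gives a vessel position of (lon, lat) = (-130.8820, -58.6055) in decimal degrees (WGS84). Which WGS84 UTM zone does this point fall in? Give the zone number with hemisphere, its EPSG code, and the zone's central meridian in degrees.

UTM zone = ⌊(λ + 180)/6⌋ + 1; -130.8820° ∈ [-132°, -126°) → zone 9.
Hemisphere: S (φ < 0).
Central meridian λ₀ = 6×9 − 183 = -129°.
EPSG code: 32709.

Zone 9S (EPSG:32709), central meridian -129°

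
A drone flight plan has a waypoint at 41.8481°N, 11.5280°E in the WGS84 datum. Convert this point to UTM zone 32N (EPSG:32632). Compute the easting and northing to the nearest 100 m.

E 709900 m, N 4636000 m

Zone 32 central meridian λ₀ = 6×32 − 183 = 9°; Δλ = +2.5280°.
Transverse Mercator on WGS84 with k₀ = 0.9996 gives E = 709867.725 m, N = 4636001.095 m.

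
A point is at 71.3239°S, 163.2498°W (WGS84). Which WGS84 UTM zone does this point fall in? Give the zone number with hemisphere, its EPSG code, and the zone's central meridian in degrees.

UTM zone = ⌊(λ + 180)/6⌋ + 1; -163.2498° ∈ [-168°, -162°) → zone 3.
Hemisphere: S (φ < 0).
Central meridian λ₀ = 6×3 − 183 = -165°.
EPSG code: 32703.

Zone 3S (EPSG:32703), central meridian -165°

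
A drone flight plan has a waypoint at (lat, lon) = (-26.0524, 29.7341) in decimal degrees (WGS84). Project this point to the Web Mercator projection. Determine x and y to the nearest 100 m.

x 3310000 m, y -3005600 m

Web Mercator is spherical with R = a = 6378137 m.
x = R·λ = 6378137 × 0.518957945 = 3309984.871 m.
y = R·ln tan(π/4 + φ/2) = 6378137 × -0.471230448 = -3005572.357 m.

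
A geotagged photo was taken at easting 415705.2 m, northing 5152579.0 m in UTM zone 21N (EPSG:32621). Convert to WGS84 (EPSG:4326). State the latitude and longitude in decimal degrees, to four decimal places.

lat 46.5215°, lon -58.0990°

Zone 21N: λ₀ = -57°, k₀ = 0.9996, false easting 500000 m.
Meridian distance M = (N − FN)/k₀ = 5154640.9 m.
Inverse transverse Mercator on WGS84 gives φ = 46.52149967°, λ = -58.09899957°.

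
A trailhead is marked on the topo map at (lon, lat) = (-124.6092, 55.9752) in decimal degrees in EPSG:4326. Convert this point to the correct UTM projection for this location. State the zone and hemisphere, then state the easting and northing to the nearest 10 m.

Longitude -124.6092° lies in the 6° band [-126°, -120°), giving zone 10; latitude is north of the equator, so 10N.
Zone 10 central meridian λ₀ = 6×10 − 183 = -123°; Δλ = -1.6092°.
Transverse Mercator on WGS84 with k₀ = 0.9996 gives E = 399578.382 m, N = 6204488.323 m.

Zone 10N: E 399580 m, N 6204490 m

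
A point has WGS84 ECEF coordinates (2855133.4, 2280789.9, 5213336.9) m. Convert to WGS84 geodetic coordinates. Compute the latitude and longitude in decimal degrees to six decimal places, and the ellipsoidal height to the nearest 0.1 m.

lat 55.152100°, lon 38.619199°, h 2753.5 m

λ = atan2(Y, X) = 38.61919943°; p = √(X²+Y²) = 3654283.7 m.
Bowring's method on WGS84 (a = 6378137 m, b = 6356752.314 m) gives φ = 55.15209988°, h = 2753.489 m.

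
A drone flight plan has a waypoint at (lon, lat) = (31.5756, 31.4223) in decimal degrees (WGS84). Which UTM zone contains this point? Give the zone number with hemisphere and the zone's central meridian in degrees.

Zone 36N, central meridian 33°

UTM zone = ⌊(λ + 180)/6⌋ + 1; 31.5756° ∈ [30°, 36°) → zone 36.
Hemisphere: N (φ ≥ 0).
Central meridian λ₀ = 6×36 − 183 = 33°.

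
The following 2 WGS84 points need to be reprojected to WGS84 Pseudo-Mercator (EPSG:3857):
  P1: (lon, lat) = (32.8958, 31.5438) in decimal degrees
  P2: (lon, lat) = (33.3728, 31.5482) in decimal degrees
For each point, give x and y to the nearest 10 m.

P1: x 3661940 m, y 3703580 m; P2: x 3715040 m, y 3704150 m

Web Mercator: x = R·λ, y = R·ln tan(π/4+φ/2), R = 6378137 m.
P1 (31.5438°, 32.8958°) → (3661943.705, 3703575.137) m.
P2 (31.5482°, 33.3728°) → (3715043.102, 3704149.877) m.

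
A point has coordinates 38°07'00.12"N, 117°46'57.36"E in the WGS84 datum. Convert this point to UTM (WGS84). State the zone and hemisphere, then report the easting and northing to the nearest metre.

Zone 50N: E 568602 m, N 4219052 m

Longitude 117.7826° lies in the 6° band [114°, 120°), giving zone 50; latitude is north of the equator, so 50N.
Zone 50 central meridian λ₀ = 6×50 − 183 = 117°; Δλ = +0.7826°.
Transverse Mercator on WGS84 with k₀ = 0.9996 gives E = 568601.675 m, N = 4219052.463 m.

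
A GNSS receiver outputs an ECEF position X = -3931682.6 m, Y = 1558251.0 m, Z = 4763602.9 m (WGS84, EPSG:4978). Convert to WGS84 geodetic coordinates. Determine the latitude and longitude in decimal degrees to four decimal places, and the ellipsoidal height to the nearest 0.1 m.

lat 48.5916°, lon 158.3800°, h 3949.2 m

λ = atan2(Y, X) = 158.38000047°; p = √(X²+Y²) = 4229216.7 m.
Bowring's method on WGS84 (a = 6378137 m, b = 6356752.314 m) gives φ = 48.59159999°, h = 3949.158 m.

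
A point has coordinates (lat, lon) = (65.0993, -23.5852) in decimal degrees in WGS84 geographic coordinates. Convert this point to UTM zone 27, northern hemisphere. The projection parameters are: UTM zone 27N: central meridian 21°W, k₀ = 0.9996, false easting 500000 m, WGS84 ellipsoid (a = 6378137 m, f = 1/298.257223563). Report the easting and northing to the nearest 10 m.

Zone 27 central meridian λ₀ = 6×27 − 183 = -21°; Δλ = -2.5852°.
Transverse Mercator on WGS84 with k₀ = 0.9996 gives E = 378569.936 m, N = 7222006.828 m.

E 378570 m, N 7222010 m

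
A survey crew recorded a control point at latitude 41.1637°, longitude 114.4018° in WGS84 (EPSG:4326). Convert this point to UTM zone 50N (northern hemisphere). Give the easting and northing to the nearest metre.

E 282019 m, N 4560184 m

Zone 50 central meridian λ₀ = 6×50 − 183 = 117°; Δλ = -2.5982°.
Transverse Mercator on WGS84 with k₀ = 0.9996 gives E = 282018.814 m, N = 4560183.930 m.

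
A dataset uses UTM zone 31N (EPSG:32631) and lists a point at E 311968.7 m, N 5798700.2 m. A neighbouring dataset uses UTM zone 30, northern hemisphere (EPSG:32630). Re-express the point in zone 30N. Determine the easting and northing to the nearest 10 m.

E 721010 m, N 5800070 m

UTM 31N → geographic: φ = 52.30640036°, λ = 0.24190064°.
UTM 30N (λ₀ = -3°) forward: E = 721005.864 m, N = 5800067.660 m.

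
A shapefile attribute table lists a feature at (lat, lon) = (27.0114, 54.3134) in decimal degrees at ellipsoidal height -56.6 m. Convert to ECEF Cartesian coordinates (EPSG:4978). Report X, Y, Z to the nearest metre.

X 3317088 m, Y 4618496 m, Z 2879315 m

WGS84: a = 6378137 m, e² = 0.006694380; N(φ) = a/√(1−e²sin²φ) = 6382545.155 m.
X = (N+h)·cosφ·cosλ = 3317088.337 m; Y = (N+h)·cosφ·sinλ = 4618495.855 m; Z = (N(1−e²)+h)·sinφ = 2879315.298 m.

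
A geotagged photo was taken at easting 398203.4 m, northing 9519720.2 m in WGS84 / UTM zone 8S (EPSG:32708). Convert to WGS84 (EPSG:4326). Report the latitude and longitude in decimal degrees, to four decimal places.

lat -4.3446°, lon -135.9174°

Zone 8S: λ₀ = -135°, k₀ = 0.9996, false easting 500000 m, false northing 10000000 m.
Meridian distance M = (N − FN)/k₀ = -480472.0 m.
Inverse transverse Mercator on WGS84 gives φ = -4.34459989°, λ = -135.91740005°.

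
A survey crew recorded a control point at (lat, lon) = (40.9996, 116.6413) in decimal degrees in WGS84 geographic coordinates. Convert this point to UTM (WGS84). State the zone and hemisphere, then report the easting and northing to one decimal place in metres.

Zone 50N: E 469832.6 m, N 4538774.6 m

Longitude 116.6413° lies in the 6° band [114°, 120°), giving zone 50; latitude is north of the equator, so 50N.
Zone 50 central meridian λ₀ = 6×50 − 183 = 117°; Δλ = -0.3587°.
Transverse Mercator on WGS84 with k₀ = 0.9996 gives E = 469832.571 m, N = 4538774.611 m.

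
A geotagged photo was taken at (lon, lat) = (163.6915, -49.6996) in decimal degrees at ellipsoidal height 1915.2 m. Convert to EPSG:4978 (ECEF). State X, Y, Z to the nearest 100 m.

X -3968300 m, Y 1161000 m, Z -4842700 m

WGS84: a = 6378137 m, e² = 0.006694380; N(φ) = a/√(1−e²sin²φ) = 6390591.063 m.
X = (N+h)·cosφ·cosλ = -3968278.834 m; Y = (N+h)·cosφ·sinλ = 1161045.012 m; Z = (N(1−e²)+h)·sinφ = -4842705.654 m.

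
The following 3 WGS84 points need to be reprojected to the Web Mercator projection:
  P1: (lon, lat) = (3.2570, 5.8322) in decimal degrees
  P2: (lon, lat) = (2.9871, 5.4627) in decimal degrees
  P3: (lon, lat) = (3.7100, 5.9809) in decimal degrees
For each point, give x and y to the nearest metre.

P1: x 362568 m, y 650362 m; P2: x 332522 m, y 609028 m; P3: x 412995 m, y 667003 m

Web Mercator: x = R·λ, y = R·ln tan(π/4+φ/2), R = 6378137 m.
P1 (5.8322°, 3.2570°) → (362567.582, 650361.618) m.
P2 (5.4627°, 2.9871°) → (332522.451, 609028.372) m.
P3 (5.9809°, 3.7100°) → (412995.311, 667003.180) m.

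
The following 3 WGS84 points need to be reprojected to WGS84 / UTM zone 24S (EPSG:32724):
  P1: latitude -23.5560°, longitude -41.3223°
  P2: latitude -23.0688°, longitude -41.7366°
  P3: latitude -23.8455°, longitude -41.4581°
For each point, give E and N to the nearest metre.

P1: E 262949 m, N 7393008 m; P2: E 219617 m, N 7446239 m; P3: E 249634 m, N 7360707 m

UTM zone 24S: λ₀ = -39°, k₀ = 0.9996.
P1 (-23.5560°, -41.3223°) → (262948.586, 7393008.392) m.
P2 (-23.0688°, -41.7366°) → (219617.010, 7446238.998) m.
P3 (-23.8455°, -41.4581°) → (249634.375, 7360706.512) m.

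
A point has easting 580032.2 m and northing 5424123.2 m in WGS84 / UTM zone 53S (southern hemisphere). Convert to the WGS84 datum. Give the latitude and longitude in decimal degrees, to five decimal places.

lat -41.33040°, lon 135.95640°

Zone 53S: λ₀ = 135°, k₀ = 0.9996, false easting 500000 m, false northing 10000000 m.
Meridian distance M = (N − FN)/k₀ = -4577707.9 m.
Inverse transverse Mercator on WGS84 gives φ = -41.33040004°, λ = 135.95640019°.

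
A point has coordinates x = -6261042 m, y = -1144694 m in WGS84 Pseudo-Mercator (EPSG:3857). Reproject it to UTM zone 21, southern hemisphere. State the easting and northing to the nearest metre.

Web Mercator inverse (R = 6378137 m) → φ = -10.22819914°, λ = -56.24389723°.
UTM 21S forward: E = 582809.264 m, N = 8869259.807 m.

E 582809 m, N 8869260 m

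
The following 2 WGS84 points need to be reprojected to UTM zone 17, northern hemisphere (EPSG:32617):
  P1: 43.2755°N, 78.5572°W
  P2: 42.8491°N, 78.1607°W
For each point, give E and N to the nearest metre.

P1: E 698220 m, N 4794307 m; P2: E 731999 m, N 4747969 m

UTM zone 17N: λ₀ = -81°, k₀ = 0.9996.
P1 (43.2755°, -78.5572°) → (698220.426, 4794306.899) m.
P2 (42.8491°, -78.1607°) → (731999.463, 4747968.802) m.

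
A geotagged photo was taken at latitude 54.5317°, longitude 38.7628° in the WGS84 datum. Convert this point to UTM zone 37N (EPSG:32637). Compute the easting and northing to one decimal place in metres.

E 484650.5 m, N 6042707.4 m

Zone 37 central meridian λ₀ = 6×37 − 183 = 39°; Δλ = -0.2372°.
Transverse Mercator on WGS84 with k₀ = 0.9996 gives E = 484650.470 m, N = 6042707.365 m.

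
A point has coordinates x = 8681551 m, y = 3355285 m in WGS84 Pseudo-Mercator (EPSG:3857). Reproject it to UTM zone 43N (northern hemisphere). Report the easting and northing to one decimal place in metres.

E 791520.1 m, N 3193916.9 m

Web Mercator inverse (R = 6378137 m) → φ = 28.83990291°, λ = 77.98769953°.
UTM 43N forward: E = 791520.144 m, N = 3193916.868 m.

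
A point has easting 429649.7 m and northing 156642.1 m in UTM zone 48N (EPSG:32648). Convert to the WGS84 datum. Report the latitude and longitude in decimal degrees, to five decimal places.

lat 1.41710°, lon 104.36760°

Zone 48N: λ₀ = 105°, k₀ = 0.9996, false easting 500000 m.
Meridian distance M = (N − FN)/k₀ = 156704.8 m.
Inverse transverse Mercator on WGS84 gives φ = 1.41710045°, λ = 104.36760040°.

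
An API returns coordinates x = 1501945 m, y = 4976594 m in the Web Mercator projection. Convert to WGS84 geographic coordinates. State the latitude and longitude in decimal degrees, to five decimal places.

lat 40.75720°, lon 13.49220°

R = 6378137 m. λ = x/R = 13.49220149°.
φ = 2·arctan(exp(y/R)) − 90° = 2·arctan(2.18204) − 90° = 40.75719718°.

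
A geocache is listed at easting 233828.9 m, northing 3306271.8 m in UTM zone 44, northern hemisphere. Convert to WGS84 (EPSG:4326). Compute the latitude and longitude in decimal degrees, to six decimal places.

lat 29.858300°, lon 78.244700°

Zone 44N: λ₀ = 81°, k₀ = 0.9996, false easting 500000 m.
Meridian distance M = (N − FN)/k₀ = 3307594.8 m.
Inverse transverse Mercator on WGS84 gives φ = 29.85829973°, λ = 78.24470042°.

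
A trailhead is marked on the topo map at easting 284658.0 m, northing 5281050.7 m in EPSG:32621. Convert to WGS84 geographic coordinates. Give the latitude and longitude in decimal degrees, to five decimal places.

Zone 21N: λ₀ = -57°, k₀ = 0.9996, false easting 500000 m.
Meridian distance M = (N − FN)/k₀ = 5283164.0 m.
Inverse transverse Mercator on WGS84 gives φ = 47.64700036°, λ = -59.86739983°.

lat 47.64700°, lon -59.86740°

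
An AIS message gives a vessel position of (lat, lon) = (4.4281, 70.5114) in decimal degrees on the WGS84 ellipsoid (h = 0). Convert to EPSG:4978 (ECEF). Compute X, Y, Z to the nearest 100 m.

WGS84: a = 6378137 m, e² = 0.006694380; N(φ) = a/√(1−e²sin²φ) = 6378264.266 m.
X = (N+h)·cosφ·cosλ = 2121560.240 m; Y = (N+h)·cosφ·sinλ = 5994891.754 m; Z = (N(1−e²)+h)·sinφ = 489156.429 m.

X 2121600 m, Y 5994900 m, Z 489200 m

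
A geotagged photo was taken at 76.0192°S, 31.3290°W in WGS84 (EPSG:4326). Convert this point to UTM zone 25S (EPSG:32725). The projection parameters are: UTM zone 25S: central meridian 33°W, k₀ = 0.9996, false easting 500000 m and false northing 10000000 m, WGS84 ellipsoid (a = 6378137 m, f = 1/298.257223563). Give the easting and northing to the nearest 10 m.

E 545060 m, N 1562030 m

Zone 25 central meridian λ₀ = 6×25 − 183 = -33°; Δλ = +1.6710°.
Transverse Mercator on WGS84 with k₀ = 0.9996 gives E = 545059.227 m, N = 1562034.581 m.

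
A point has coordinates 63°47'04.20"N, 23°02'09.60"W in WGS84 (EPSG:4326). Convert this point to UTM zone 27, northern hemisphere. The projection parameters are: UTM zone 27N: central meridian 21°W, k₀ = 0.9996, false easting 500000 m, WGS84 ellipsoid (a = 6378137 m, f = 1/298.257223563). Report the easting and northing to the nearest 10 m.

E 399660 m, N 7074600 m

Zone 27 central meridian λ₀ = 6×27 − 183 = -21°; Δλ = -2.0360°.
Transverse Mercator on WGS84 with k₀ = 0.9996 gives E = 399661.450 m, N = 7074600.382 m.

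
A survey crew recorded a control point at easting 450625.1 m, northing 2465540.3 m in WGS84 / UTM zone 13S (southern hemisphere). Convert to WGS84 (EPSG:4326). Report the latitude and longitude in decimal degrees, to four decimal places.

Zone 13S: λ₀ = -105°, k₀ = 0.9996, false easting 500000 m, false northing 10000000 m.
Meridian distance M = (N − FN)/k₀ = -7537474.7 m.
Inverse transverse Mercator on WGS84 gives φ = -67.92040036°, λ = -106.17709909°.

lat -67.9204°, lon -106.1771°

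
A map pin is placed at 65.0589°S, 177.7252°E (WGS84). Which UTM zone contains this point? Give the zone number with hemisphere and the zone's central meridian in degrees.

UTM zone = ⌊(λ + 180)/6⌋ + 1; 177.7252° ∈ [174°, 180°) → zone 60.
Hemisphere: S (φ < 0).
Central meridian λ₀ = 6×60 − 183 = 177°.

Zone 60S, central meridian 177°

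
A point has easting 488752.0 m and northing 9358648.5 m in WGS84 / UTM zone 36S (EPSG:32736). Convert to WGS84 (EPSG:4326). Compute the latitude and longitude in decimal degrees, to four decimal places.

lat -5.8023°, lon 32.8984°

Zone 36S: λ₀ = 33°, k₀ = 0.9996, false easting 500000 m, false northing 10000000 m.
Meridian distance M = (N − FN)/k₀ = -641608.1 m.
Inverse transverse Mercator on WGS84 gives φ = -5.80230031°, λ = 32.89840004°.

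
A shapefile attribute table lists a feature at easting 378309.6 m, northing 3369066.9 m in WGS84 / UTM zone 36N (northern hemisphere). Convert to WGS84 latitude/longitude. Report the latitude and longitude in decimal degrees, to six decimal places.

Zone 36N: λ₀ = 33°, k₀ = 0.9996, false easting 500000 m.
Meridian distance M = (N − FN)/k₀ = 3370415.1 m.
Inverse transverse Mercator on WGS84 gives φ = 30.44760033°, λ = 31.73259977°.

lat 30.447600°, lon 31.732600°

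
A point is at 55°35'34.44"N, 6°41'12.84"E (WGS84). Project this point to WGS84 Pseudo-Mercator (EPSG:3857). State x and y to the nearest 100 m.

x 744400 m, y 7477800 m

Web Mercator is spherical with R = a = 6378137 m.
x = R·λ = 6378137 × 0.116708422 = 744382.303 m.
y = R·ln tan(π/4 + φ/2) = 6378137 × 1.172410809 = 7477796.760 m.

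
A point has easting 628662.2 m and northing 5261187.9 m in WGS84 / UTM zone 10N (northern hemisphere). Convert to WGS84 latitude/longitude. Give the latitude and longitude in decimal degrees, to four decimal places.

Zone 10N: λ₀ = -123°, k₀ = 0.9996, false easting 500000 m.
Meridian distance M = (N − FN)/k₀ = 5263293.2 m.
Inverse transverse Mercator on WGS84 gives φ = 47.49139958°, λ = -121.29190060°.

lat 47.4914°, lon -121.2919°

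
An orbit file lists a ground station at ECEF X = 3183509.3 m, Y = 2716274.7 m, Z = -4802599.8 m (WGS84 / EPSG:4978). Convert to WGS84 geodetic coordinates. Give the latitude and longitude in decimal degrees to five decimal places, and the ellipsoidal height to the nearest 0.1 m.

lat -49.12250°, lon 40.47190°, h 4118.9 m

λ = atan2(Y, X) = 40.47189981°; p = √(X²+Y²) = 4184839.3 m.
Bowring's method on WGS84 (a = 6378137 m, b = 6356752.314 m) gives φ = -49.12250028°, h = 4118.863 m.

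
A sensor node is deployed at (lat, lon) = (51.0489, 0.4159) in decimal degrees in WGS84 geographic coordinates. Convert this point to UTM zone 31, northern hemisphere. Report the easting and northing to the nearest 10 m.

E 318880 m, N 5658440 m

Zone 31 central meridian λ₀ = 6×31 − 183 = 3°; Δλ = -2.5841°.
Transverse Mercator on WGS84 with k₀ = 0.9996 gives E = 318878.230 m, N = 5658440.105 m.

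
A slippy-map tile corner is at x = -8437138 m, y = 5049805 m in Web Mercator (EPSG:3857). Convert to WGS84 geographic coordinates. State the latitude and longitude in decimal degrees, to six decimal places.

lat 41.253500°, lon -75.792100°

R = 6378137 m. λ = x/R = -75.79210020°.
φ = 2·arctan(exp(y/R)) − 90° = 2·arctan(2.20723) − 90° = 41.25349954°.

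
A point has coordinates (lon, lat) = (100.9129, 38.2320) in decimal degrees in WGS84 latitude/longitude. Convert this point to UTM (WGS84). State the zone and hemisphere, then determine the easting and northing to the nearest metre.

Longitude 100.9129° lies in the 6° band [96°, 102°), giving zone 47; latitude is north of the equator, so 47N.
Zone 47 central meridian λ₀ = 6×47 − 183 = 99°; Δλ = +1.9129°.
Transverse Mercator on WGS84 with k₀ = 0.9996 gives E = 667424.388 m, N = 4233286.358 m.

Zone 47N: E 667424 m, N 4233286 m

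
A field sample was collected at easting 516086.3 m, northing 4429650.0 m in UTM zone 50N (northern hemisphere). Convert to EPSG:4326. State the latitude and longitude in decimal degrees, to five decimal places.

lat 40.01690°, lon 117.18850°

Zone 50N: λ₀ = 117°, k₀ = 0.9996, false easting 500000 m.
Meridian distance M = (N − FN)/k₀ = 4431422.6 m.
Inverse transverse Mercator on WGS84 gives φ = 40.01690026°, λ = 117.18849952°.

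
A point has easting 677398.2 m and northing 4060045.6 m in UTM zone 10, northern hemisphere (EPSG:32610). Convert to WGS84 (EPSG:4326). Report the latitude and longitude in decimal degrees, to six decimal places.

lat 36.669500°, lon -121.014900°

Zone 10N: λ₀ = -123°, k₀ = 0.9996, false easting 500000 m.
Meridian distance M = (N − FN)/k₀ = 4061670.3 m.
Inverse transverse Mercator on WGS84 gives φ = 36.66949967°, λ = -121.01489969°.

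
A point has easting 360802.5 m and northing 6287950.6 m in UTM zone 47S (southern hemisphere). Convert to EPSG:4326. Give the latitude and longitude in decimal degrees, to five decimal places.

lat -33.53900°, lon 97.50080°

Zone 47S: λ₀ = 99°, k₀ = 0.9996, false easting 500000 m, false northing 10000000 m.
Meridian distance M = (N − FN)/k₀ = -3713534.8 m.
Inverse transverse Mercator on WGS84 gives φ = -33.53899963°, λ = 97.50080015°.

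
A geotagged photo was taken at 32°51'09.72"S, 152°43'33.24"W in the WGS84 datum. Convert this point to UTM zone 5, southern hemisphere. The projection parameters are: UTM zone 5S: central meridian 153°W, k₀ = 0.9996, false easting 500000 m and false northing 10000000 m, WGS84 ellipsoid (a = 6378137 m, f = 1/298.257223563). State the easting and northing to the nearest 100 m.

Zone 5 central meridian λ₀ = 6×5 − 183 = -153°; Δλ = +0.2741°.
Transverse Mercator on WGS84 with k₀ = 0.9996 gives E = 525647.783 m, N = 6365009.275 m.

E 525600 m, N 6365000 m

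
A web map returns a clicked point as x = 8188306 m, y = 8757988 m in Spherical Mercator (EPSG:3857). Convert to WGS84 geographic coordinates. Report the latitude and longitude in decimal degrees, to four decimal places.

R = 6378137 m. λ = x/R = 73.55680431°.
φ = 2·arctan(exp(y/R)) − 90° = 2·arctan(3.94767) − 90° = 61.57039945°.

lat 61.5704°, lon 73.5568°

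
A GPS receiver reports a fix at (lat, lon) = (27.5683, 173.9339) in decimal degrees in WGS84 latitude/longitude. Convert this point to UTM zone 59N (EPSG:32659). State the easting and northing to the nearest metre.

Zone 59 central meridian λ₀ = 6×59 − 183 = 171°; Δλ = +2.9339°.
Transverse Mercator on WGS84 with k₀ = 0.9996 gives E = 789682.759 m, N = 3052816.726 m.

E 789683 m, N 3052817 m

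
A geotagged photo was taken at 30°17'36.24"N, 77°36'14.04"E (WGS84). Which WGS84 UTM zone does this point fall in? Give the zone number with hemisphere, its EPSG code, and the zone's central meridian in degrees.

Zone 43N (EPSG:32643), central meridian 75°

UTM zone = ⌊(λ + 180)/6⌋ + 1; 77.6039° ∈ [72°, 78°) → zone 43.
Hemisphere: N (φ ≥ 0).
Central meridian λ₀ = 6×43 − 183 = 75°.
EPSG code: 32643.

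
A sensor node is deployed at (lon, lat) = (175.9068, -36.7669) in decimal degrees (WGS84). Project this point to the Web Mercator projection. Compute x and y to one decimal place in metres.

x 19581855.4 m, y -4406665.3 m

Web Mercator is spherical with R = a = 6378137 m.
x = R·λ = 6378137 × 3.070152837 = 19581855.403 m.
y = R·ln tan(π/4 + φ/2) = 6378137 × -0.690901633 = -4406665.267 m.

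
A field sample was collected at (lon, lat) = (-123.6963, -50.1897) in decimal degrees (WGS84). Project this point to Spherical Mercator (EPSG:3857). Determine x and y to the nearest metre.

Web Mercator is spherical with R = a = 6378137 m.
x = R·λ = 6378137 × -2.158907708 = -13769809.129 m.
y = R·ln tan(π/4 + φ/2) = 6378137 × -1.015844217 = -6479193.585 m.

x -13769809 m, y -6479194 m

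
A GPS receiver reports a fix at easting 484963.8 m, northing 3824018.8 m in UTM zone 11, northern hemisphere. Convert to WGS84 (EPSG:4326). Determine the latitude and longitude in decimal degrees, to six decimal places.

Zone 11N: λ₀ = -117°, k₀ = 0.9996, false easting 500000 m.
Meridian distance M = (N − FN)/k₀ = 3825549.0 m.
Inverse transverse Mercator on WGS84 gives φ = 34.55780044°, λ = -117.16390036°.

lat 34.557800°, lon -117.163900°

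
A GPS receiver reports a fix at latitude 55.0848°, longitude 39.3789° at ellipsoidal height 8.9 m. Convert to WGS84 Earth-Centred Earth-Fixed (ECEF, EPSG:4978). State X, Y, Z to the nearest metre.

X 2828180 m, Y 2321350 m, Z 5206800 m

WGS84: a = 6378137 m, e² = 0.006694380; N(φ) = a/√(1−e²sin²φ) = 6392540.604 m.
X = (N+h)·cosφ·cosλ = 2828180.238 m; Y = (N+h)·cosφ·sinλ = 2321349.721 m; Z = (N(1−e²)+h)·sinφ = 5206799.831 m.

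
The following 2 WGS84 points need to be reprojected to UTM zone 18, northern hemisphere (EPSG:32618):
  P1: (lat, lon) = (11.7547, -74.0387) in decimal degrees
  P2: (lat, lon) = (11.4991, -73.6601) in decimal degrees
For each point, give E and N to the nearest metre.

UTM zone 18N: λ₀ = -75°, k₀ = 0.9996.
P1 (11.7547°, -74.0387°) → (604744.446, 1299608.100) m.
P2 (11.4991°, -73.6601°) → (646136.401, 1271506.761) m.

P1: E 604744 m, N 1299608 m; P2: E 646136 m, N 1271507 m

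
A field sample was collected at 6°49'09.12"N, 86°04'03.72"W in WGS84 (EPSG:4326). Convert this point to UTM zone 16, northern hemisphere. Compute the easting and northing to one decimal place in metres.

Zone 16 central meridian λ₀ = 6×16 − 183 = -87°; Δλ = +0.9323°.
Transverse Mercator on WGS84 with k₀ = 0.9996 gives E = 603017.065 m, N = 753861.652 m.

E 603017.1 m, N 753861.7 m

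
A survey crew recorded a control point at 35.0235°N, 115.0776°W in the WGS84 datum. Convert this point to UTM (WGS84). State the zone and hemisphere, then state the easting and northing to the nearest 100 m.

Zone 11N: E 675400 m, N 3877300 m

Longitude -115.0776° lies in the 6° band [-120°, -114°), giving zone 11; latitude is north of the equator, so 11N.
Zone 11 central meridian λ₀ = 6×11 − 183 = -117°; Δλ = +1.9224°.
Transverse Mercator on WGS84 with k₀ = 0.9996 gives E = 675383.338 m, N = 3877338.098 m.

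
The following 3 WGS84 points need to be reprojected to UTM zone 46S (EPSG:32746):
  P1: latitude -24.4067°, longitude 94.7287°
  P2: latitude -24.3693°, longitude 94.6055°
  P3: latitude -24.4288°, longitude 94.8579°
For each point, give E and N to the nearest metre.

UTM zone 46S: λ₀ = 93°, k₀ = 0.9996.
P1 (-24.4067°, 94.7287°) → (675288.585, 7299652.011) m.
P2 (-24.3693°, 94.6055°) → (662841.905, 7303944.267) m.
P3 (-24.4288°, 94.8579°) → (688359.462, 7297034.719) m.

P1: E 675289 m, N 7299652 m; P2: E 662842 m, N 7303944 m; P3: E 688359 m, N 7297035 m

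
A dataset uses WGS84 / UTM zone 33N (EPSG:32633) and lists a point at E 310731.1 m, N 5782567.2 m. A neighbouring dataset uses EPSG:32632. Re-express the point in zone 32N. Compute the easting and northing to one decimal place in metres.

UTM 33N → geographic: φ = 52.16109979°, λ = 12.23280060°.
UTM 32N (λ₀ = 9°) forward: E = 721106.997 m, N = 5783884.938 m.

E 721107.0 m, N 5783884.9 m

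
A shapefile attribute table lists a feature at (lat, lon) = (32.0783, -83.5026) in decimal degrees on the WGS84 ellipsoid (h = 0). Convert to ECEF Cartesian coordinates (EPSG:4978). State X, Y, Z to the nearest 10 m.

X 612120 m, Y -5374710 m, Z 3367790 m

WGS84: a = 6378137 m, e² = 0.006694380; N(φ) = a/√(1−e²sin²φ) = 6384166.841 m.
X = (N+h)·cosφ·cosλ = 612123.475 m; Y = (N+h)·cosφ·sinλ = -5374707.214 m; Z = (N(1−e²)+h)·sinφ = 3367791.458 m.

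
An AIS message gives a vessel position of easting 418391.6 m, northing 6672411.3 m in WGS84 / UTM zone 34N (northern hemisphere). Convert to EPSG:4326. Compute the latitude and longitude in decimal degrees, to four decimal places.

lat 60.1804°, lon 19.5288°

Zone 34N: λ₀ = 21°, k₀ = 0.9996, false easting 500000 m.
Meridian distance M = (N − FN)/k₀ = 6675081.3 m.
Inverse transverse Mercator on WGS84 gives φ = 60.18040006°, λ = 19.52880040°.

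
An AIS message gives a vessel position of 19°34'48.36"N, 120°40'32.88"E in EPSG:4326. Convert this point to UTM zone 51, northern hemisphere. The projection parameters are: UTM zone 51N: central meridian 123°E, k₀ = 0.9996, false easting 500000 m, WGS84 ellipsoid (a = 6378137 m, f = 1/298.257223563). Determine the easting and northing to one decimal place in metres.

E 256186.2 m, N 2166674.1 m

Zone 51 central meridian λ₀ = 6×51 − 183 = 123°; Δλ = -2.3242°.
Transverse Mercator on WGS84 with k₀ = 0.9996 gives E = 256186.166 m, N = 2166674.143 m.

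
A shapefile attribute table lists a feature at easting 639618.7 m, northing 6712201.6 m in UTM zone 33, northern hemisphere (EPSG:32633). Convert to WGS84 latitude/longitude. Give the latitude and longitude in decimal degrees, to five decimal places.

Zone 33N: λ₀ = 15°, k₀ = 0.9996, false easting 500000 m.
Meridian distance M = (N − FN)/k₀ = 6714887.6 m.
Inverse transverse Mercator on WGS84 gives φ = 60.52160015°, λ = 17.54370019°.

lat 60.52160°, lon 17.54370°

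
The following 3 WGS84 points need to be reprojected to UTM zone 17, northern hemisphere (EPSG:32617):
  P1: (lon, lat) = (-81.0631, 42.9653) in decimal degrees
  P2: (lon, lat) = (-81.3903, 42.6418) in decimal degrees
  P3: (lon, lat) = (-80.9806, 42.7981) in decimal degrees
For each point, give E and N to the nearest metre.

UTM zone 17N: λ₀ = -81°, k₀ = 0.9996.
P1 (42.9653°, -81.0631°) → (494853.930, 4756963.363) m.
P2 (42.6418°, -81.3903°) → (468003.098, 4721112.371) m.
P3 (42.7981°, -80.9806°) → (501586.430, 4738394.724) m.

P1: E 494854 m, N 4756963 m; P2: E 468003 m, N 4721112 m; P3: E 501586 m, N 4738395 m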